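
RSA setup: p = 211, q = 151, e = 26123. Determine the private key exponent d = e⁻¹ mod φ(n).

13187

φ(n) = (p−1)(q−1) = 210·150 = 31500.
Need d with 26123·d ≡ 1 (mod 31500). Apply the extended Euclidean algorithm:
31500 = 1·26123 + 5377
26123 = 4·5377 + 4615
5377 = 1·4615 + 762
4615 = 6·762 + 43
762 = 17·43 + 31
43 = 1·31 + 12
31 = 2·12 + 7
12 = 1·7 + 5
7 = 1·5 + 2
5 = 2·2 + 1
2 = 2·1 + 0
Back-substitute:
1 = 5 − 2·2
1 = −2·7 + 3·5
1 = 3·12 − 5·7
1 = −5·31 + 13·12
1 = 13·43 − 18·31
1 = −18·762 + 319·43
1 = 319·4615 − 1932·762
1 = −1932·5377 + 2251·4615
1 = 2251·26123 − 10936·5377
1 = −10936·31500 + 13187·26123
So 26123·13187 ≡ 1 (mod 31500), hence d = 13187.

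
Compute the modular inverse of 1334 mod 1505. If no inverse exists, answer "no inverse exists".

gcd(1505, 1334) by repeated division:
1505 = 1×1334 + 171
1334 = 7×171 + 137
171 = 1×137 + 34
137 = 4×34 + 1
34 = 34×1 + 0
gcd = 1, so the inverse exists. Back-substitute:
1 = 137 − 4·34
1 = −4·171 + 5·137
1 = 5·1334 − 39·171
1 = −39·1505 + 44·1334
So 1334·44 ≡ 1 (mod 1505).

44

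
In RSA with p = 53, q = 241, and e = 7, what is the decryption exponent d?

φ(n) = (p−1)(q−1) = 52·240 = 12480.
Need d with 7·d ≡ 1 (mod 12480). Apply the extended Euclidean algorithm:
12480 = 1782*7 + 6
7 = 1*6 + 1
6 = 6*1 + 0
Back-substitute:
1 = 7 − 6
1 = −12480 + 1783·7
So 7·1783 ≡ 1 (mod 12480), hence d = 1783.

1783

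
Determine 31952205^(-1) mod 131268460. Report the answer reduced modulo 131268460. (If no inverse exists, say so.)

Compute gcd(31952205, 131268460):
131268460 = 4*31952205 + 3459640
31952205 = 9*3459640 + 815445
3459640 = 4*815445 + 197860
815445 = 4*197860 + 24005
197860 = 8*24005 + 5820
24005 = 4*5820 + 725
5820 = 8*725 + 20
725 = 36*20 + 5
20 = 4*5 + 0
The gcd is 5, not 1, hence no inverse exists.

no inverse exists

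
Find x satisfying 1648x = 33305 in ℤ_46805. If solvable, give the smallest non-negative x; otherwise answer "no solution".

25780

First find gcd(1648, 46805):
46805 = 28·1648 + 661
1648 = 2·661 + 326
661 = 2·326 + 9
326 = 36·9 + 2
9 = 4·2 + 1
2 = 2·1 + 0
gcd = 1, so a unique solution mod 46805 exists.
Back-substitute for the Bézout coefficients:
1 = 9 − 4·2
1 = −4·326 + 145·9
1 = 145·661 − 294·326
1 = −294·1648 + 733·661
1 = 733·46805 − 20818·1648
So 1648·(-20818) ≡ 1 (mod 46805), giving 1648⁻¹ ≡ 25987.
x ≡ 1648⁻¹·33305 ≡ 25987·33305 ≡ 25780 (mod 46805).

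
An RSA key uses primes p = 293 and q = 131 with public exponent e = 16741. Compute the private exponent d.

3501

φ(n) = (p−1)(q−1) = 292·130 = 37960.
Need d with 16741·d ≡ 1 (mod 37960). Apply the extended Euclidean algorithm:
37960 = 2×16741 + 4478
16741 = 3×4478 + 3307
4478 = 1×3307 + 1171
3307 = 2×1171 + 965
1171 = 1×965 + 206
965 = 4×206 + 141
206 = 1×141 + 65
141 = 2×65 + 11
65 = 5×11 + 10
11 = 1×10 + 1
10 = 10×1 + 0
Back-substitute:
1 = 11 − 10
1 = −65 + 6·11
1 = 6·141 − 13·65
1 = −13·206 + 19·141
1 = 19·965 − 89·206
1 = −89·1171 + 108·965
1 = 108·3307 − 305·1171
1 = −305·4478 + 413·3307
1 = 413·16741 − 1544·4478
1 = −1544·37960 + 3501·16741
So 16741·3501 ≡ 1 (mod 37960), hence d = 3501.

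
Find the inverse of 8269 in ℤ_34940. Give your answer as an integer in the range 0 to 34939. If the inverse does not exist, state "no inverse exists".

16589

Extended Euclidean algorithm:
34940 = 4·8269 + 1864
8269 = 4·1864 + 813
1864 = 2·813 + 238
813 = 3·238 + 99
238 = 2·99 + 40
99 = 2·40 + 19
40 = 2·19 + 2
19 = 9·2 + 1
2 = 2·1 + 0
Since gcd(8269, 34940) = 1, back-substitute to write 1 as a combination:
1 = 19 − 9·2
1 = −9·40 + 19·19
1 = 19·99 − 47·40
1 = −47·238 + 113·99
1 = 113·813 − 386·238
1 = −386·1864 + 885·813
1 = 885·8269 − 3926·1864
1 = −3926·34940 + 16589·8269
So 8269·16589 ≡ 1 (mod 34940).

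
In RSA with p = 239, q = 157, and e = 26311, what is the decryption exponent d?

φ(n) = (p−1)(q−1) = 238·156 = 37128.
Need d with 26311·d ≡ 1 (mod 37128). Apply the extended Euclidean algorithm:
37128 = 1·26311 + 10817
26311 = 2·10817 + 4677
10817 = 2·4677 + 1463
4677 = 3·1463 + 288
1463 = 5·288 + 23
288 = 12·23 + 12
23 = 1·12 + 11
12 = 1·11 + 1
11 = 11·1 + 0
Back-substitute:
1 = 12 − 11
1 = −23 + 2·12
1 = 2·288 − 25·23
1 = −25·1463 + 127·288
1 = 127·4677 − 406·1463
1 = −406·10817 + 939·4677
1 = 939·26311 − 2284·10817
1 = −2284·37128 + 3223·26311
So 26311·3223 ≡ 1 (mod 37128), hence d = 3223.

3223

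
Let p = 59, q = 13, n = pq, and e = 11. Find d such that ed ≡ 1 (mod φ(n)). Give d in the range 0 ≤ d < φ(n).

443

φ(n) = (p−1)(q−1) = 58·12 = 696.
Need d with 11·d ≡ 1 (mod 696). Apply the extended Euclidean algorithm:
696 = 63·11 + 3
11 = 3·3 + 2
3 = 1·2 + 1
2 = 2·1 + 0
Back-substitute:
1 = 3 − 2
1 = −11 + 4·3
1 = 4·696 − 253·11
So 11·(-253) ≡ 1 (mod 696), hence d ≡ -253 ≡ 443 (mod 696).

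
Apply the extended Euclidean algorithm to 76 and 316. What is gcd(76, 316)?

Euclidean algorithm:
316 = 4·76 + 12
76 = 6·12 + 4
12 = 3·4 + 0
gcd(76, 316) = 4.
Back-substituting:
4 = 76 − 6·12
4 = −6·316 + 25·76
So 4 = (-6)·316 + (25)·76.

4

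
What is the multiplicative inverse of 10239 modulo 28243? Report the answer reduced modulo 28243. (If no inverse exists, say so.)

gcd(28243, 10239) by repeated division:
28243 = 2·10239 + 7765
10239 = 1·7765 + 2474
7765 = 3·2474 + 343
2474 = 7·343 + 73
343 = 4·73 + 51
73 = 1·51 + 22
51 = 2·22 + 7
22 = 3·7 + 1
7 = 7·1 + 0
Since gcd(10239, 28243) = 1, back-substitute to write 1 as a combination:
1 = 22 − 3·7
1 = −3·51 + 7·22
1 = 7·73 − 10·51
1 = −10·343 + 47·73
1 = 47·2474 − 339·343
1 = −339·7765 + 1064·2474
1 = 1064·10239 − 1403·7765
1 = −1403·28243 + 3870·10239
So 10239·3870 ≡ 1 (mod 28243).

3870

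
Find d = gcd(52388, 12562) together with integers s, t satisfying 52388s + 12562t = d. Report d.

2

Apply Euclid's algorithm to 52388 and 12562:
52388 = 4*12562 + 2140
12562 = 5*2140 + 1862
2140 = 1*1862 + 278
1862 = 6*278 + 194
278 = 1*194 + 84
194 = 2*84 + 26
84 = 3*26 + 6
26 = 4*6 + 2
6 = 3*2 + 0
gcd(52388, 12562) = 2.
Working backward:
2 = 26 − 4·6
2 = −4·84 + 13·26
2 = 13·194 − 30·84
2 = −30·278 + 43·194
2 = 43·1862 − 288·278
2 = −288·2140 + 331·1862
2 = 331·12562 − 1943·2140
2 = −1943·52388 + 8103·12562
So 2 = (-1943)·52388 + (8103)·12562.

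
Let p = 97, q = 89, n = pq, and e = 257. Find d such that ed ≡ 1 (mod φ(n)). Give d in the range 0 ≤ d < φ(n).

4865

φ(n) = (p−1)(q−1) = 96·88 = 8448.
Need d with 257·d ≡ 1 (mod 8448). Apply the extended Euclidean algorithm:
8448 = 32×257 + 224
257 = 1×224 + 33
224 = 6×33 + 26
33 = 1×26 + 7
26 = 3×7 + 5
7 = 1×5 + 2
5 = 2×2 + 1
2 = 2×1 + 0
Back-substitute:
1 = 5 − 2·2
1 = −2·7 + 3·5
1 = 3·26 − 11·7
1 = −11·33 + 14·26
1 = 14·224 − 95·33
1 = −95·257 + 109·224
1 = 109·8448 − 3583·257
So 257·(-3583) ≡ 1 (mod 8448), hence d ≡ -3583 ≡ 4865 (mod 8448).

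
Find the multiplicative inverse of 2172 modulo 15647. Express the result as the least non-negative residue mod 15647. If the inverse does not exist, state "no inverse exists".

3638

gcd(15647, 2172) by repeated division:
15647 = 7*2172 + 443
2172 = 4*443 + 400
443 = 1*400 + 43
400 = 9*43 + 13
43 = 3*13 + 4
13 = 3*4 + 1
4 = 4*1 + 0
The gcd is 1. Working backward:
1 = 13 − 3·4
1 = −3·43 + 10·13
1 = 10·400 − 93·43
1 = −93·443 + 103·400
1 = 103·2172 − 505·443
1 = −505·15647 + 3638·2172
So 2172·3638 ≡ 1 (mod 15647).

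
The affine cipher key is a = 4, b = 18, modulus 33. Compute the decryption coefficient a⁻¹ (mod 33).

25

Apply the Euclidean algorithm to 33 and 4:
33 = 8·4 + 1
4 = 4·1 + 0
The gcd is 1. Working backward:
1 = 33 − 8·4
Hence 4⁻¹ ≡ -8 ≡ 25 (mod 33).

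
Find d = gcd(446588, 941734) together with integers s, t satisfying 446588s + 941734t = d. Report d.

2

Euclidean algorithm:
941734 = 2×446588 + 48558
446588 = 9×48558 + 9566
48558 = 5×9566 + 728
9566 = 13×728 + 102
728 = 7×102 + 14
102 = 7×14 + 4
14 = 3×4 + 2
4 = 2×2 + 0
gcd(446588, 941734) = 2.
Back-substituting:
2 = 14 − 3·4
2 = −3·102 + 22·14
2 = 22·728 − 157·102
2 = −157·9566 + 2063·728
2 = 2063·48558 − 10472·9566
2 = −10472·446588 + 96311·48558
2 = 96311·941734 − 203094·446588
So 2 = (96311)·941734 + (-203094)·446588.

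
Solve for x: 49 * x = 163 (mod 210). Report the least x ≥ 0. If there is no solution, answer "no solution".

no solution

gcd(49, 210):
210 = 4×49 + 14
49 = 3×14 + 7
14 = 2×7 + 0
gcd = 7, but 7 ∤ 163, so the congruence has no solution.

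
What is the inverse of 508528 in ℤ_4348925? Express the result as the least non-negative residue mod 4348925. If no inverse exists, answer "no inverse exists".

Run Euclid on (4348925, 508528):
4348925 = 8*508528 + 280701
508528 = 1*280701 + 227827
280701 = 1*227827 + 52874
227827 = 4*52874 + 16331
52874 = 3*16331 + 3881
16331 = 4*3881 + 807
3881 = 4*807 + 653
807 = 1*653 + 154
653 = 4*154 + 37
154 = 4*37 + 6
37 = 6*6 + 1
6 = 6*1 + 0
gcd = 1, so the inverse exists. Back-substitute:
1 = 37 − 6·6
1 = −6·154 + 25·37
1 = 25·653 − 106·154
1 = −106·807 + 131·653
1 = 131·3881 − 630·807
1 = −630·16331 + 2651·3881
1 = 2651·52874 − 8583·16331
1 = −8583·227827 + 36983·52874
1 = 36983·280701 − 45566·227827
1 = −45566·508528 + 82549·280701
1 = 82549·4348925 − 705958·508528
So 508528·(-705958) ≡ 1 (mod 4348925), and -705958 ≡ 3642967 (mod 4348925).

3642967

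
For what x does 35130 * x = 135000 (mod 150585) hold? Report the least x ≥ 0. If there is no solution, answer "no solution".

81

First find gcd(35130, 150585):
150585 = 4*35130 + 10065
35130 = 3*10065 + 4935
10065 = 2*4935 + 195
4935 = 25*195 + 60
195 = 3*60 + 15
60 = 4*15 + 0
gcd = 15 and 15 | 135000, so solutions exist. Divide through by 15: 2342x ≡ 9000 (mod 10039).
Now find 2342⁻¹ mod 10039:
10039 = 4*2342 + 671
2342 = 3*671 + 329
671 = 2*329 + 13
329 = 25*13 + 4
13 = 3*4 + 1
4 = 4*1 + 0
Back-substitute:
1 = 13 − 3·4
1 = −3·329 + 76·13
1 = 76·671 − 155·329
1 = −155·2342 + 541·671
1 = 541·10039 − 2319·2342
So 2342·(-2319) ≡ 1 (mod 10039), i.e. 2342⁻¹ ≡ 7720.
Then x ≡ 7720·9000 ≡ 81 (mod 10039); the smallest non-negative solution is x = 81.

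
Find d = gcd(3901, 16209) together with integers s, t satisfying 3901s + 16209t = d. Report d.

1

Repeated division:
16209 = 4×3901 + 605
3901 = 6×605 + 271
605 = 2×271 + 63
271 = 4×63 + 19
63 = 3×19 + 6
19 = 3×6 + 1
6 = 6×1 + 0
gcd(3901, 16209) = 1.
Working backward:
1 = 19 − 3·6
1 = −3·63 + 10·19
1 = 10·271 − 43·63
1 = −43·605 + 96·271
1 = 96·3901 − 619·605
1 = −619·16209 + 2572·3901
So 1 = (-619)·16209 + (2572)·3901.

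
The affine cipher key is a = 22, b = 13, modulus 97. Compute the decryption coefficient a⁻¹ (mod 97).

75

Extended Euclidean algorithm:
97 = 4×22 + 9
22 = 2×9 + 4
9 = 2×4 + 1
4 = 4×1 + 0
The gcd is 1. Working backward:
1 = 9 − 2·4
1 = −2·22 + 5·9
1 = 5·97 − 22·22
Hence 22⁻¹ ≡ -22 ≡ 75 (mod 97).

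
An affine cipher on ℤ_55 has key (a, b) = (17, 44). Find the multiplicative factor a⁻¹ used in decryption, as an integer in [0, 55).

13

gcd(55, 17) by repeated division:
55 = 3*17 + 4
17 = 4*4 + 1
4 = 4*1 + 0
gcd = 1, so the inverse exists. Back-substitute:
1 = 17 − 4·4
1 = −4·55 + 13·17
So 17·13 ≡ 1 (mod 55).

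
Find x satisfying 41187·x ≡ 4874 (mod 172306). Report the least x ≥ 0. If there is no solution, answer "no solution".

First find gcd(41187, 172306):
172306 = 4*41187 + 7558
41187 = 5*7558 + 3397
7558 = 2*3397 + 764
3397 = 4*764 + 341
764 = 2*341 + 82
341 = 4*82 + 13
82 = 6*13 + 4
13 = 3*4 + 1
4 = 4*1 + 0
gcd = 1, so a unique solution mod 172306 exists.
Back-substitute for the Bézout coefficients:
1 = 13 − 3·4
1 = −3·82 + 19·13
1 = 19·341 − 79·82
1 = −79·764 + 177·341
1 = 177·3397 − 787·764
1 = −787·7558 + 1751·3397
1 = 1751·41187 − 9542·7558
1 = −9542·172306 + 39919·41187
So 41187·(39919) ≡ 1 (mod 172306), giving 41187⁻¹ ≡ 39919.
x ≡ 41187⁻¹·4874 ≡ 39919·4874 ≡ 31732 (mod 172306).

31732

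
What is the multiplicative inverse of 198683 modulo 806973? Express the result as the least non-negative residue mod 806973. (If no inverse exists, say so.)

86492

gcd(806973, 198683) by repeated division:
806973 = 4*198683 + 12241
198683 = 16*12241 + 2827
12241 = 4*2827 + 933
2827 = 3*933 + 28
933 = 33*28 + 9
28 = 3*9 + 1
9 = 9*1 + 0
Since gcd(198683, 806973) = 1, back-substitute to write 1 as a combination:
1 = 28 − 3·9
1 = −3·933 + 100·28
1 = 100·2827 − 303·933
1 = −303·12241 + 1312·2827
1 = 1312·198683 − 21295·12241
1 = −21295·806973 + 86492·198683
So 198683·86492 ≡ 1 (mod 806973).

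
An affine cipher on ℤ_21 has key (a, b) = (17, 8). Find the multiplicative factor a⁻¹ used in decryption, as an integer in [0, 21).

Run Euclid on (21, 17):
21 = 1×17 + 4
17 = 4×4 + 1
4 = 4×1 + 0
gcd = 1, so the inverse exists. Back-substitute:
1 = 17 − 4·4
1 = −4·21 + 5·17
So 17·5 ≡ 1 (mod 21).

5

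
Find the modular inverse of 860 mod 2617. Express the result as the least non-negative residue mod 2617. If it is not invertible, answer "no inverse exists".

Extended Euclidean algorithm:
2617 = 3·860 + 37
860 = 23·37 + 9
37 = 4·9 + 1
9 = 9·1 + 0
Since gcd(860, 2617) = 1, back-substitute to write 1 as a combination:
1 = 37 − 4·9
1 = −4·860 + 93·37
1 = 93·2617 − 283·860
Hence 860⁻¹ ≡ -283 ≡ 2334 (mod 2617).

2334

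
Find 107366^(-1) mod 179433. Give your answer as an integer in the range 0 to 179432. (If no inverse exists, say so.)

25040

gcd(179433, 107366) by repeated division:
179433 = 1·107366 + 72067
107366 = 1·72067 + 35299
72067 = 2·35299 + 1469
35299 = 24·1469 + 43
1469 = 34·43 + 7
43 = 6·7 + 1
7 = 7·1 + 0
The gcd is 1. Working backward:
1 = 43 − 6·7
1 = −6·1469 + 205·43
1 = 205·35299 − 4926·1469
1 = −4926·72067 + 10057·35299
1 = 10057·107366 − 14983·72067
1 = −14983·179433 + 25040·107366
So 107366·25040 ≡ 1 (mod 179433).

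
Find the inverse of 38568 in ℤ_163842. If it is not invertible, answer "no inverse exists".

no inverse exists

Compute gcd(38568, 163842):
163842 = 4*38568 + 9570
38568 = 4*9570 + 288
9570 = 33*288 + 66
288 = 4*66 + 24
66 = 2*24 + 18
24 = 1*18 + 6
18 = 3*6 + 0
The gcd is 6, not 1, hence no inverse exists.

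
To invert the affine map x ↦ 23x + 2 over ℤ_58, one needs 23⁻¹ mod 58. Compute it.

53

Run Euclid on (58, 23):
58 = 2×23 + 12
23 = 1×12 + 11
12 = 1×11 + 1
11 = 11×1 + 0
Since gcd(23, 58) = 1, back-substitute to write 1 as a combination:
1 = 12 − 11
1 = −23 + 2·12
1 = 2·58 − 5·23
Thus 23·(-5) ≡ 1 (mod 58); reducing, -5 mod 58 = 53.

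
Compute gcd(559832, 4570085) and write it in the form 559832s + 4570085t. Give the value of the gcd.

13

Apply Euclid's algorithm to 4570085 and 559832:
4570085 = 8×559832 + 91429
559832 = 6×91429 + 11258
91429 = 8×11258 + 1365
11258 = 8×1365 + 338
1365 = 4×338 + 13
338 = 26×13 + 0
gcd(559832, 4570085) = 13.
Express as a combination:
13 = 1365 − 4·338
13 = −4·11258 + 33·1365
13 = 33·91429 − 268·11258
13 = −268·559832 + 1641·91429
13 = 1641·4570085 − 13396·559832
So 13 = (1641)·4570085 + (-13396)·559832.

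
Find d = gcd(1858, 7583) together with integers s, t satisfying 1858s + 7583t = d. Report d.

Apply Euclid's algorithm to 7583 and 1858:
7583 = 4·1858 + 151
1858 = 12·151 + 46
151 = 3·46 + 13
46 = 3·13 + 7
13 = 1·7 + 6
7 = 1·6 + 1
6 = 6·1 + 0
gcd(1858, 7583) = 1.
Working backward:
1 = 7 − 6
1 = −13 + 2·7
1 = 2·46 − 7·13
1 = −7·151 + 23·46
1 = 23·1858 − 283·151
1 = −283·7583 + 1155·1858
So 1 = (-283)·7583 + (1155)·1858.

1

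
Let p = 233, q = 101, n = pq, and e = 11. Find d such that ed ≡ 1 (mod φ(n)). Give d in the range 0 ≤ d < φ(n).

21091

φ(n) = (p−1)(q−1) = 232·100 = 23200.
Need d with 11·d ≡ 1 (mod 23200). Apply the extended Euclidean algorithm:
23200 = 2109*11 + 1
11 = 11*1 + 0
Back-substitute:
1 = 23200 − 2109·11
So 11·(-2109) ≡ 1 (mod 23200), hence d ≡ -2109 ≡ 21091 (mod 23200).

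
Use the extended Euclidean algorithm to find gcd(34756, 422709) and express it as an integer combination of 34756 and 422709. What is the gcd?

1

Apply Euclid's algorithm to 422709 and 34756:
422709 = 12·34756 + 5637
34756 = 6·5637 + 934
5637 = 6·934 + 33
934 = 28·33 + 10
33 = 3·10 + 3
10 = 3·3 + 1
3 = 3·1 + 0
gcd(34756, 422709) = 1.
Back-substituting:
1 = 10 − 3·3
1 = −3·33 + 10·10
1 = 10·934 − 283·33
1 = −283·5637 + 1708·934
1 = 1708·34756 − 10531·5637
1 = −10531·422709 + 128080·34756
So 1 = (-10531)·422709 + (128080)·34756.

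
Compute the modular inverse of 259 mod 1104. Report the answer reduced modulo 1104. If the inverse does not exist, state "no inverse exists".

763

Extended Euclidean algorithm:
1104 = 4×259 + 68
259 = 3×68 + 55
68 = 1×55 + 13
55 = 4×13 + 3
13 = 4×3 + 1
3 = 3×1 + 0
gcd = 1, so the inverse exists. Back-substitute:
1 = 13 − 4·3
1 = −4·55 + 17·13
1 = 17·68 − 21·55
1 = −21·259 + 80·68
1 = 80·1104 − 341·259
Hence 259⁻¹ ≡ -341 ≡ 763 (mod 1104).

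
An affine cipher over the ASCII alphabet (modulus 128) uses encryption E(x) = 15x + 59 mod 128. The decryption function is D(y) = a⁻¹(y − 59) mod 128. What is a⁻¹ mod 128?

Run Euclid on (128, 15):
128 = 8·15 + 8
15 = 1·8 + 7
8 = 1·7 + 1
7 = 7·1 + 0
Since gcd(15, 128) = 1, back-substitute to write 1 as a combination:
1 = 8 − 7
1 = −15 + 2·8
1 = 2·128 − 17·15
So 15·(-17) ≡ 1 (mod 128), and -17 ≡ 111 (mod 128).

111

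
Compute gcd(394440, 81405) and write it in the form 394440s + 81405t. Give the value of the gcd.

15

Euclidean algorithm:
394440 = 4×81405 + 68820
81405 = 1×68820 + 12585
68820 = 5×12585 + 5895
12585 = 2×5895 + 795
5895 = 7×795 + 330
795 = 2×330 + 135
330 = 2×135 + 60
135 = 2×60 + 15
60 = 4×15 + 0
gcd(394440, 81405) = 15.
Express as a combination:
15 = 135 − 2·60
15 = −2·330 + 5·135
15 = 5·795 − 12·330
15 = −12·5895 + 89·795
15 = 89·12585 − 190·5895
15 = −190·68820 + 1039·12585
15 = 1039·81405 − 1229·68820
15 = −1229·394440 + 5955·81405
So 15 = (-1229)·394440 + (5955)·81405.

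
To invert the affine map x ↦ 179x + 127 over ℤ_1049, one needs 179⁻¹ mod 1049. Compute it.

252

Extended Euclidean algorithm:
1049 = 5·179 + 154
179 = 1·154 + 25
154 = 6·25 + 4
25 = 6·4 + 1
4 = 4·1 + 0
gcd = 1, so the inverse exists. Back-substitute:
1 = 25 − 6·4
1 = −6·154 + 37·25
1 = 37·179 − 43·154
1 = −43·1049 + 252·179
So 179·252 ≡ 1 (mod 1049).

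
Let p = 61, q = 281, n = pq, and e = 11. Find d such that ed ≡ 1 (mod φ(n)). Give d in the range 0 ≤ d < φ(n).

φ(n) = (p−1)(q−1) = 60·280 = 16800.
Need d with 11·d ≡ 1 (mod 16800). Apply the extended Euclidean algorithm:
16800 = 1527·11 + 3
11 = 3·3 + 2
3 = 1·2 + 1
2 = 2·1 + 0
Back-substitute:
1 = 3 − 2
1 = −11 + 4·3
1 = 4·16800 − 6109·11
So 11·(-6109) ≡ 1 (mod 16800), hence d ≡ -6109 ≡ 10691 (mod 16800).

10691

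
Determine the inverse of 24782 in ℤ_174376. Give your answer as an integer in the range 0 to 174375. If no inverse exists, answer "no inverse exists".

Euclidean algorithm on 174376, 24782:
174376 = 7*24782 + 902
24782 = 27*902 + 428
902 = 2*428 + 46
428 = 9*46 + 14
46 = 3*14 + 4
14 = 3*4 + 2
4 = 2*2 + 0
The gcd is 2, not 1, hence no inverse exists.

no inverse exists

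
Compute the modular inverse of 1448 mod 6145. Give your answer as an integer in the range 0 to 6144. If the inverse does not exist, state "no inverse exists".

Extended Euclidean algorithm:
6145 = 4×1448 + 353
1448 = 4×353 + 36
353 = 9×36 + 29
36 = 1×29 + 7
29 = 4×7 + 1
7 = 7×1 + 0
Since gcd(1448, 6145) = 1, back-substitute to write 1 as a combination:
1 = 29 − 4·7
1 = −4·36 + 5·29
1 = 5·353 − 49·36
1 = −49·1448 + 201·353
1 = 201·6145 − 853·1448
So 1448·(-853) ≡ 1 (mod 6145), and -853 ≡ 5292 (mod 6145).

5292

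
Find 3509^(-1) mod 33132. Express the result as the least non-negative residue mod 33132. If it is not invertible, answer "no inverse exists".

no inverse exists

Euclidean algorithm on 33132, 3509:
33132 = 9*3509 + 1551
3509 = 2*1551 + 407
1551 = 3*407 + 330
407 = 1*330 + 77
330 = 4*77 + 22
77 = 3*22 + 11
22 = 2*11 + 0
gcd(3509, 33132) = 11 ≠ 1, so 3509 has no multiplicative inverse modulo 33132.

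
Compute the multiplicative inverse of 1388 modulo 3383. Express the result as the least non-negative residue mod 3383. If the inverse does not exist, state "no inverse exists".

gcd(3383, 1388) by repeated division:
3383 = 2*1388 + 607
1388 = 2*607 + 174
607 = 3*174 + 85
174 = 2*85 + 4
85 = 21*4 + 1
4 = 4*1 + 0
The gcd is 1. Working backward:
1 = 85 − 21·4
1 = −21·174 + 43·85
1 = 43·607 − 150·174
1 = −150·1388 + 343·607
1 = 343·3383 − 836·1388
Hence 1388⁻¹ ≡ -836 ≡ 2547 (mod 3383).

2547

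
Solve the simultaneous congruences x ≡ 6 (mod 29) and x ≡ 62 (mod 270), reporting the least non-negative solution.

7082

Write x = 6 + 29·k. Then 29·k ≡ 62 − 6 ≡ 56 (mod 270).
Need 29⁻¹ mod 270. Extended Euclid on (270, 29):
270 = 9·29 + 9
29 = 3·9 + 2
9 = 4·2 + 1
2 = 2·1 + 0
Back-substitute:
1 = 9 − 4·2
1 = −4·29 + 13·9
1 = 13·270 − 121·29
29⁻¹ ≡ 149 (mod 270), so k ≡ 149·56 ≡ 244 (mod 270).
x = 6 + 29·244 = 7082.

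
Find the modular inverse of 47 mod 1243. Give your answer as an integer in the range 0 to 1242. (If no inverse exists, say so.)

1005

Apply the Euclidean algorithm to 1243 and 47:
1243 = 26×47 + 21
47 = 2×21 + 5
21 = 4×5 + 1
5 = 5×1 + 0
The gcd is 1. Working backward:
1 = 21 − 4·5
1 = −4·47 + 9·21
1 = 9·1243 − 238·47
Thus 47·(-238) ≡ 1 (mod 1243); reducing, -238 mod 1243 = 1005.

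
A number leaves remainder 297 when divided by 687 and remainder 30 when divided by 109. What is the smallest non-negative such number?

Write x = 297 + 687·k. Then 687·k ≡ 30 − 297 ≡ 60 (mod 109).
Need 687⁻¹ mod 109. Extended Euclid on (109, 33):
109 = 3·33 + 10
33 = 3·10 + 3
10 = 3·3 + 1
3 = 3·1 + 0
Back-substitute:
1 = 10 − 3·3
1 = −3·33 + 10·10
1 = 10·109 − 33·33
687⁻¹ ≡ 76 (mod 109), so k ≡ 76·60 ≡ 91 (mod 109).
x = 297 + 687·91 = 62814.

62814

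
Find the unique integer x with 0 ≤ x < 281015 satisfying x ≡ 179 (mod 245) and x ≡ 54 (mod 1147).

Write x = 179 + 245·k. Then 245·k ≡ 54 − 179 ≡ 1022 (mod 1147).
Need 245⁻¹ mod 1147. Extended Euclid on (1147, 245):
1147 = 4·245 + 167
245 = 1·167 + 78
167 = 2·78 + 11
78 = 7·11 + 1
11 = 11·1 + 0
Back-substitute:
1 = 78 − 7·11
1 = −7·167 + 15·78
1 = 15·245 − 22·167
1 = −22·1147 + 103·245
245⁻¹ ≡ 103 (mod 1147), so k ≡ 103·1022 ≡ 889 (mod 1147).
x = 179 + 245·889 = 217984.

217984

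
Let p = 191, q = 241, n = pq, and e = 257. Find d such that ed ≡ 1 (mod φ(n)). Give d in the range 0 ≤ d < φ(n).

φ(n) = (p−1)(q−1) = 190·240 = 45600.
Need d with 257·d ≡ 1 (mod 45600). Apply the extended Euclidean algorithm:
45600 = 177*257 + 111
257 = 2*111 + 35
111 = 3*35 + 6
35 = 5*6 + 5
6 = 1*5 + 1
5 = 5*1 + 0
Back-substitute:
1 = 6 − 5
1 = −35 + 6·6
1 = 6·111 − 19·35
1 = −19·257 + 44·111
1 = 44·45600 − 7807·257
So 257·(-7807) ≡ 1 (mod 45600), hence d ≡ -7807 ≡ 37793 (mod 45600).

37793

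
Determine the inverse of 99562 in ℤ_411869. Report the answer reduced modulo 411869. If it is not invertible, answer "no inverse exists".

Extended Euclidean algorithm:
411869 = 4×99562 + 13621
99562 = 7×13621 + 4215
13621 = 3×4215 + 976
4215 = 4×976 + 311
976 = 3×311 + 43
311 = 7×43 + 10
43 = 4×10 + 3
10 = 3×3 + 1
3 = 3×1 + 0
The gcd is 1. Working backward:
1 = 10 − 3·3
1 = −3·43 + 13·10
1 = 13·311 − 94·43
1 = −94·976 + 295·311
1 = 295·4215 − 1274·976
1 = −1274·13621 + 4117·4215
1 = 4117·99562 − 30093·13621
1 = −30093·411869 + 124489·99562
So 99562·124489 ≡ 1 (mod 411869).

124489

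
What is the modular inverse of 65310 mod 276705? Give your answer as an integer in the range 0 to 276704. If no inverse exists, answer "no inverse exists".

no inverse exists

Compute gcd(65310, 276705):
276705 = 4×65310 + 15465
65310 = 4×15465 + 3450
15465 = 4×3450 + 1665
3450 = 2×1665 + 120
1665 = 13×120 + 105
120 = 1×105 + 15
105 = 7×15 + 0
The gcd is 15, not 1, hence no inverse exists.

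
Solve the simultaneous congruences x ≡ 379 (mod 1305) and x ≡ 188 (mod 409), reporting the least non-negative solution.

318799

Write x = 379 + 1305·k. Then 1305·k ≡ 188 − 379 ≡ 218 (mod 409).
Need 1305⁻¹ mod 409. Extended Euclid on (409, 78):
409 = 5·78 + 19
78 = 4·19 + 2
19 = 9·2 + 1
2 = 2·1 + 0
Back-substitute:
1 = 19 − 9·2
1 = −9·78 + 37·19
1 = 37·409 − 194·78
1305⁻¹ ≡ 215 (mod 409), so k ≡ 215·218 ≡ 244 (mod 409).
x = 379 + 1305·244 = 318799.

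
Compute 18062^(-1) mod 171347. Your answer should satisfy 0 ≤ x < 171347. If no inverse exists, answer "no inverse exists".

no inverse exists

Compute gcd(18062, 171347):
171347 = 9×18062 + 8789
18062 = 2×8789 + 484
8789 = 18×484 + 77
484 = 6×77 + 22
77 = 3×22 + 11
22 = 2×11 + 0
gcd(18062, 171347) = 11 ≠ 1, so 18062 has no multiplicative inverse modulo 171347.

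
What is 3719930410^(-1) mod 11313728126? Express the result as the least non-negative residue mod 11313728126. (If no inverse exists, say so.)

no inverse exists

Euclidean algorithm on 11313728126, 3719930410:
11313728126 = 3*3719930410 + 153936896
3719930410 = 24*153936896 + 25444906
153936896 = 6*25444906 + 1267460
25444906 = 20*1267460 + 95706
1267460 = 13*95706 + 23282
95706 = 4*23282 + 2578
23282 = 9*2578 + 80
2578 = 32*80 + 18
80 = 4*18 + 8
18 = 2*8 + 2
8 = 4*2 + 0
gcd(3719930410, 11313728126) = 2 ≠ 1, so 3719930410 has no multiplicative inverse modulo 11313728126.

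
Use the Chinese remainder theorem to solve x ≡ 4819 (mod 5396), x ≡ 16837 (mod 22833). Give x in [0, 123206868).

100710367

Write x = 4819 + 5396·k. Then 5396·k ≡ 16837 − 4819 ≡ 12018 (mod 22833).
Need 5396⁻¹ mod 22833. Extended Euclid on (22833, 5396):
22833 = 4×5396 + 1249
5396 = 4×1249 + 400
1249 = 3×400 + 49
400 = 8×49 + 8
49 = 6×8 + 1
8 = 8×1 + 0
Back-substitute:
1 = 49 − 6·8
1 = −6·400 + 49·49
1 = 49·1249 − 153·400
1 = −153·5396 + 661·1249
1 = 661·22833 − 2797·5396
5396⁻¹ ≡ 20036 (mod 22833), so k ≡ 20036·12018 ≡ 18663 (mod 22833).
x = 4819 + 5396·18663 = 100710367.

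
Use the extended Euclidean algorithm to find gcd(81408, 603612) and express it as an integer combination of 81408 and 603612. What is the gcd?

Euclidean algorithm:
603612 = 7×81408 + 33756
81408 = 2×33756 + 13896
33756 = 2×13896 + 5964
13896 = 2×5964 + 1968
5964 = 3×1968 + 60
1968 = 32×60 + 48
60 = 1×48 + 12
48 = 4×12 + 0
gcd(81408, 603612) = 12.
Express as a combination:
12 = 60 − 48
12 = −1968 + 33·60
12 = 33·5964 − 100·1968
12 = −100·13896 + 233·5964
12 = 233·33756 − 566·13896
12 = −566·81408 + 1365·33756
12 = 1365·603612 − 10121·81408
So 12 = (1365)·603612 + (-10121)·81408.

12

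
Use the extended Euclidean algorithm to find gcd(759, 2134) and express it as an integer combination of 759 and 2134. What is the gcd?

Apply Euclid's algorithm to 2134 and 759:
2134 = 2·759 + 616
759 = 1·616 + 143
616 = 4·143 + 44
143 = 3·44 + 11
44 = 4·11 + 0
gcd(759, 2134) = 11.
Express as a combination:
11 = 143 − 3·44
11 = −3·616 + 13·143
11 = 13·759 − 16·616
11 = −16·2134 + 45·759
So 11 = (-16)·2134 + (45)·759.

11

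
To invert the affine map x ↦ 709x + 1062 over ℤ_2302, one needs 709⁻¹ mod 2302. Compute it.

Run Euclid on (2302, 709):
2302 = 3·709 + 175
709 = 4·175 + 9
175 = 19·9 + 4
9 = 2·4 + 1
4 = 4·1 + 0
gcd = 1, so the inverse exists. Back-substitute:
1 = 9 − 2·4
1 = −2·175 + 39·9
1 = 39·709 − 158·175
1 = −158·2302 + 513·709
So 709·513 ≡ 1 (mod 2302).

513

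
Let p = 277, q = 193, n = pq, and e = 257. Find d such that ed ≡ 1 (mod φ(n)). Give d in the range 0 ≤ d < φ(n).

φ(n) = (p−1)(q−1) = 276·192 = 52992.
Need d with 257·d ≡ 1 (mod 52992). Apply the extended Euclidean algorithm:
52992 = 206*257 + 50
257 = 5*50 + 7
50 = 7*7 + 1
7 = 7*1 + 0
Back-substitute:
1 = 50 − 7·7
1 = −7·257 + 36·50
1 = 36·52992 − 7423·257
So 257·(-7423) ≡ 1 (mod 52992), hence d ≡ -7423 ≡ 45569 (mod 52992).

45569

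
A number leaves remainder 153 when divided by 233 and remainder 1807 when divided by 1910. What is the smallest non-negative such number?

223367

Write x = 153 + 233·k. Then 233·k ≡ 1807 − 153 ≡ 1654 (mod 1910).
Need 233⁻¹ mod 1910. Extended Euclid on (1910, 233):
1910 = 8·233 + 46
233 = 5·46 + 3
46 = 15·3 + 1
3 = 3·1 + 0
Back-substitute:
1 = 46 − 15·3
1 = −15·233 + 76·46
1 = 76·1910 − 623·233
233⁻¹ ≡ 1287 (mod 1910), so k ≡ 1287·1654 ≡ 958 (mod 1910).
x = 153 + 233·958 = 223367.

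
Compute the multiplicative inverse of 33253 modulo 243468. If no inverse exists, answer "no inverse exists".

Apply the Euclidean algorithm to 243468 and 33253:
243468 = 7×33253 + 10697
33253 = 3×10697 + 1162
10697 = 9×1162 + 239
1162 = 4×239 + 206
239 = 1×206 + 33
206 = 6×33 + 8
33 = 4×8 + 1
8 = 8×1 + 0
Since gcd(33253, 243468) = 1, back-substitute to write 1 as a combination:
1 = 33 − 4·8
1 = −4·206 + 25·33
1 = 25·239 − 29·206
1 = −29·1162 + 141·239
1 = 141·10697 − 1298·1162
1 = −1298·33253 + 4035·10697
1 = 4035·243468 − 29543·33253
Thus 33253·(-29543) ≡ 1 (mod 243468); reducing, -29543 mod 243468 = 213925.

213925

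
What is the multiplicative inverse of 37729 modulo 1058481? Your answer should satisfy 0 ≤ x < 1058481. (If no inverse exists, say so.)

Run Euclid on (1058481, 37729):
1058481 = 28×37729 + 2069
37729 = 18×2069 + 487
2069 = 4×487 + 121
487 = 4×121 + 3
121 = 40×3 + 1
3 = 3×1 + 0
gcd = 1, so the inverse exists. Back-substitute:
1 = 121 − 40·3
1 = −40·487 + 161·121
1 = 161·2069 − 684·487
1 = −684·37729 + 12473·2069
1 = 12473·1058481 − 349928·37729
Hence 37729⁻¹ ≡ -349928 ≡ 708553 (mod 1058481).

708553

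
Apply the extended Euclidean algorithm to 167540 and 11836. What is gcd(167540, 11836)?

Euclidean algorithm:
167540 = 14×11836 + 1836
11836 = 6×1836 + 820
1836 = 2×820 + 196
820 = 4×196 + 36
196 = 5×36 + 16
36 = 2×16 + 4
16 = 4×4 + 0
gcd(167540, 11836) = 4.
Back-substituting:
4 = 36 − 2·16
4 = −2·196 + 11·36
4 = 11·820 − 46·196
4 = −46·1836 + 103·820
4 = 103·11836 − 664·1836
4 = −664·167540 + 9399·11836
So 4 = (-664)·167540 + (9399)·11836.

4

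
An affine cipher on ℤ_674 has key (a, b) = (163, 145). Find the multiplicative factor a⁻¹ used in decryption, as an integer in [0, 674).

153

Run Euclid on (674, 163):
674 = 4×163 + 22
163 = 7×22 + 9
22 = 2×9 + 4
9 = 2×4 + 1
4 = 4×1 + 0
The gcd is 1. Working backward:
1 = 9 − 2·4
1 = −2·22 + 5·9
1 = 5·163 − 37·22
1 = −37·674 + 153·163
So 163·153 ≡ 1 (mod 674).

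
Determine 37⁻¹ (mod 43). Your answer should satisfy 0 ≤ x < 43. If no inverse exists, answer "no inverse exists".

7

Apply the Euclidean algorithm to 43 and 37:
43 = 1·37 + 6
37 = 6·6 + 1
6 = 6·1 + 0
gcd = 1, so the inverse exists. Back-substitute:
1 = 37 − 6·6
1 = −6·43 + 7·37
So 37·7 ≡ 1 (mod 43).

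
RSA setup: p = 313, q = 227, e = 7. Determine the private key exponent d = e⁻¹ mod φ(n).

φ(n) = (p−1)(q−1) = 312·226 = 70512.
Need d with 7·d ≡ 1 (mod 70512). Apply the extended Euclidean algorithm:
70512 = 10073·7 + 1
7 = 7·1 + 0
Back-substitute:
1 = 70512 − 10073·7
So 7·(-10073) ≡ 1 (mod 70512), hence d ≡ -10073 ≡ 60439 (mod 70512).

60439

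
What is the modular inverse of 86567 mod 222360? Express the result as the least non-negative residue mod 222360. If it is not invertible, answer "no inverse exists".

Run Euclid on (222360, 86567):
222360 = 2·86567 + 49226
86567 = 1·49226 + 37341
49226 = 1·37341 + 11885
37341 = 3·11885 + 1686
11885 = 7·1686 + 83
1686 = 20·83 + 26
83 = 3·26 + 5
26 = 5·5 + 1
5 = 5·1 + 0
Since gcd(86567, 222360) = 1, back-substitute to write 1 as a combination:
1 = 26 − 5·5
1 = −5·83 + 16·26
1 = 16·1686 − 325·83
1 = −325·11885 + 2291·1686
1 = 2291·37341 − 7198·11885
1 = −7198·49226 + 9489·37341
1 = 9489·86567 − 16687·49226
1 = −16687·222360 + 42863·86567
So 86567·42863 ≡ 1 (mod 222360).

42863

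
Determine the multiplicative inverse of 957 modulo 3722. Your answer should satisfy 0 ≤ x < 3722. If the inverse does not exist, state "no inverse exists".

gcd(3722, 957) by repeated division:
3722 = 3*957 + 851
957 = 1*851 + 106
851 = 8*106 + 3
106 = 35*3 + 1
3 = 3*1 + 0
gcd = 1, so the inverse exists. Back-substitute:
1 = 106 − 35·3
1 = −35·851 + 281·106
1 = 281·957 − 316·851
1 = −316·3722 + 1229·957
So 957·1229 ≡ 1 (mod 3722).

1229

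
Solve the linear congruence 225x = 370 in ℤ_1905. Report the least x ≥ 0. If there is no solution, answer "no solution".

no solution

gcd(225, 1905):
1905 = 8*225 + 105
225 = 2*105 + 15
105 = 7*15 + 0
gcd = 15, but 15 ∤ 370, so the congruence has no solution.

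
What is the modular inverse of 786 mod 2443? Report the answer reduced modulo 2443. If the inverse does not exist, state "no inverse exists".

2328

gcd(2443, 786) by repeated division:
2443 = 3*786 + 85
786 = 9*85 + 21
85 = 4*21 + 1
21 = 21*1 + 0
Since gcd(786, 2443) = 1, back-substitute to write 1 as a combination:
1 = 85 − 4·21
1 = −4·786 + 37·85
1 = 37·2443 − 115·786
So 786·(-115) ≡ 1 (mod 2443), and -115 ≡ 2328 (mod 2443).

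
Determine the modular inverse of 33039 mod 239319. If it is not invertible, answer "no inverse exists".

Compute gcd(33039, 239319):
239319 = 7·33039 + 8046
33039 = 4·8046 + 855
8046 = 9·855 + 351
855 = 2·351 + 153
351 = 2·153 + 45
153 = 3·45 + 18
45 = 2·18 + 9
18 = 2·9 + 0
Since gcd = 9 > 1, 33039 is not a unit mod 239319.

no inverse exists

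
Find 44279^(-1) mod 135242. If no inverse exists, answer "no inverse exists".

Run Euclid on (135242, 44279):
135242 = 3*44279 + 2405
44279 = 18*2405 + 989
2405 = 2*989 + 427
989 = 2*427 + 135
427 = 3*135 + 22
135 = 6*22 + 3
22 = 7*3 + 1
3 = 3*1 + 0
The gcd is 1. Working backward:
1 = 22 − 7·3
1 = −7·135 + 43·22
1 = 43·427 − 136·135
1 = −136·989 + 315·427
1 = 315·2405 − 766·989
1 = −766·44279 + 14103·2405
1 = 14103·135242 − 43075·44279
Hence 44279⁻¹ ≡ -43075 ≡ 92167 (mod 135242).

92167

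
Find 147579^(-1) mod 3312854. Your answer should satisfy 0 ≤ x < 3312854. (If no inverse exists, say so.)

Run Euclid on (3312854, 147579):
3312854 = 22*147579 + 66116
147579 = 2*66116 + 15347
66116 = 4*15347 + 4728
15347 = 3*4728 + 1163
4728 = 4*1163 + 76
1163 = 15*76 + 23
76 = 3*23 + 7
23 = 3*7 + 2
7 = 3*2 + 1
2 = 2*1 + 0
Since gcd(147579, 3312854) = 1, back-substitute to write 1 as a combination:
1 = 7 − 3·2
1 = −3·23 + 10·7
1 = 10·76 − 33·23
1 = −33·1163 + 505·76
1 = 505·4728 − 2053·1163
1 = −2053·15347 + 6664·4728
1 = 6664·66116 − 28709·15347
1 = −28709·147579 + 64082·66116
1 = 64082·3312854 − 1438513·147579
Thus 147579·(-1438513) ≡ 1 (mod 3312854); reducing, -1438513 mod 3312854 = 1874341.

1874341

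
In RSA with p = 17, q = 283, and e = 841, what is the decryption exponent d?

φ(n) = (p−1)(q−1) = 16·282 = 4512.
Need d with 841·d ≡ 1 (mod 4512). Apply the extended Euclidean algorithm:
4512 = 5·841 + 307
841 = 2·307 + 227
307 = 1·227 + 80
227 = 2·80 + 67
80 = 1·67 + 13
67 = 5·13 + 2
13 = 6·2 + 1
2 = 2·1 + 0
Back-substitute:
1 = 13 − 6·2
1 = −6·67 + 31·13
1 = 31·80 − 37·67
1 = −37·227 + 105·80
1 = 105·307 − 142·227
1 = −142·841 + 389·307
1 = 389·4512 − 2087·841
So 841·(-2087) ≡ 1 (mod 4512), hence d ≡ -2087 ≡ 2425 (mod 4512).

2425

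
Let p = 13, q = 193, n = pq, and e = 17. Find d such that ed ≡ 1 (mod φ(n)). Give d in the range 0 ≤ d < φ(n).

φ(n) = (p−1)(q−1) = 12·192 = 2304.
Need d with 17·d ≡ 1 (mod 2304). Apply the extended Euclidean algorithm:
2304 = 135·17 + 9
17 = 1·9 + 8
9 = 1·8 + 1
8 = 8·1 + 0
Back-substitute:
1 = 9 − 8
1 = −17 + 2·9
1 = 2·2304 − 271·17
So 17·(-271) ≡ 1 (mod 2304), hence d ≡ -271 ≡ 2033 (mod 2304).

2033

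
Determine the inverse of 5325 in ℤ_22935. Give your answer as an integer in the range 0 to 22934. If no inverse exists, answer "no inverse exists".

no inverse exists

Compute gcd(5325, 22935):
22935 = 4*5325 + 1635
5325 = 3*1635 + 420
1635 = 3*420 + 375
420 = 1*375 + 45
375 = 8*45 + 15
45 = 3*15 + 0
Since gcd = 15 > 1, 5325 is not a unit mod 22935.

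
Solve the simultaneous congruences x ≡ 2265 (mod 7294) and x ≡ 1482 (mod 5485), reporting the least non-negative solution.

Write x = 2265 + 7294·k. Then 7294·k ≡ 1482 − 2265 ≡ 4702 (mod 5485).
Need 7294⁻¹ mod 5485. Extended Euclid on (5485, 1809):
5485 = 3*1809 + 58
1809 = 31*58 + 11
58 = 5*11 + 3
11 = 3*3 + 2
3 = 1*2 + 1
2 = 2*1 + 0
Back-substitute:
1 = 3 − 2
1 = −11 + 4·3
1 = 4·58 − 21·11
1 = −21·1809 + 655·58
1 = 655·5485 − 1986·1809
7294⁻¹ ≡ 3499 (mod 5485), so k ≡ 3499·4702 ≡ 2783 (mod 5485).
x = 2265 + 7294·2783 = 20301467.

20301467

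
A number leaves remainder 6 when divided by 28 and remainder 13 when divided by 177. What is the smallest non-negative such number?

Write x = 6 + 28·k. Then 28·k ≡ 13 − 6 ≡ 7 (mod 177).
Need 28⁻¹ mod 177. Extended Euclid on (177, 28):
177 = 6×28 + 9
28 = 3×9 + 1
9 = 9×1 + 0
Back-substitute:
1 = 28 − 3·9
1 = −3·177 + 19·28
28⁻¹ ≡ 19 (mod 177), so k ≡ 19·7 ≡ 133 (mod 177).
x = 6 + 28·133 = 3730.

3730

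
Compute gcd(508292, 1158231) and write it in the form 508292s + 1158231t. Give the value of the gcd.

Repeated division:
1158231 = 2×508292 + 141647
508292 = 3×141647 + 83351
141647 = 1×83351 + 58296
83351 = 1×58296 + 25055
58296 = 2×25055 + 8186
25055 = 3×8186 + 497
8186 = 16×497 + 234
497 = 2×234 + 29
234 = 8×29 + 2
29 = 14×2 + 1
2 = 2×1 + 0
gcd(508292, 1158231) = 1.
Express as a combination:
1 = 29 − 14·2
1 = −14·234 + 113·29
1 = 113·497 − 240·234
1 = −240·8186 + 3953·497
1 = 3953·25055 − 12099·8186
1 = −12099·58296 + 28151·25055
1 = 28151·83351 − 40250·58296
1 = −40250·141647 + 68401·83351
1 = 68401·508292 − 245453·141647
1 = −245453·1158231 + 559307·508292
So 1 = (-245453)·1158231 + (559307)·508292.

1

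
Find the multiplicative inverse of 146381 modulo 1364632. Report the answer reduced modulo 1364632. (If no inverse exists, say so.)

Apply the Euclidean algorithm to 1364632 and 146381:
1364632 = 9×146381 + 47203
146381 = 3×47203 + 4772
47203 = 9×4772 + 4255
4772 = 1×4255 + 517
4255 = 8×517 + 119
517 = 4×119 + 41
119 = 2×41 + 37
41 = 1×37 + 4
37 = 9×4 + 1
4 = 4×1 + 0
gcd = 1, so the inverse exists. Back-substitute:
1 = 37 − 9·4
1 = −9·41 + 10·37
1 = 10·119 − 29·41
1 = −29·517 + 126·119
1 = 126·4255 − 1037·517
1 = −1037·4772 + 1163·4255
1 = 1163·47203 − 11504·4772
1 = −11504·146381 + 35675·47203
1 = 35675·1364632 − 332579·146381
Hence 146381⁻¹ ≡ -332579 ≡ 1032053 (mod 1364632).

1032053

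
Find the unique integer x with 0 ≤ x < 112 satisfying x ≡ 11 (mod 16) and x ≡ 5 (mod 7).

Write x = 11 + 16·k. Then 16·k ≡ 5 − 11 ≡ 1 (mod 7).
Need 16⁻¹ mod 7. Extended Euclid on (7, 2):
7 = 3*2 + 1
2 = 2*1 + 0
Back-substitute:
1 = 7 − 3·2
16⁻¹ ≡ 4 (mod 7), so k ≡ 4·1 ≡ 4 (mod 7).
x = 11 + 16·4 = 75.

75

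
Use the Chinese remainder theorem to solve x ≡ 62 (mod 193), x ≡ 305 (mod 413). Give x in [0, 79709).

Write x = 62 + 193·k. Then 193·k ≡ 305 − 62 ≡ 243 (mod 413).
Need 193⁻¹ mod 413. Extended Euclid on (413, 193):
413 = 2×193 + 27
193 = 7×27 + 4
27 = 6×4 + 3
4 = 1×3 + 1
3 = 3×1 + 0
Back-substitute:
1 = 4 − 3
1 = −27 + 7·4
1 = 7·193 − 50·27
1 = −50·413 + 107·193
193⁻¹ ≡ 107 (mod 413), so k ≡ 107·243 ≡ 395 (mod 413).
x = 62 + 193·395 = 76297.

76297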